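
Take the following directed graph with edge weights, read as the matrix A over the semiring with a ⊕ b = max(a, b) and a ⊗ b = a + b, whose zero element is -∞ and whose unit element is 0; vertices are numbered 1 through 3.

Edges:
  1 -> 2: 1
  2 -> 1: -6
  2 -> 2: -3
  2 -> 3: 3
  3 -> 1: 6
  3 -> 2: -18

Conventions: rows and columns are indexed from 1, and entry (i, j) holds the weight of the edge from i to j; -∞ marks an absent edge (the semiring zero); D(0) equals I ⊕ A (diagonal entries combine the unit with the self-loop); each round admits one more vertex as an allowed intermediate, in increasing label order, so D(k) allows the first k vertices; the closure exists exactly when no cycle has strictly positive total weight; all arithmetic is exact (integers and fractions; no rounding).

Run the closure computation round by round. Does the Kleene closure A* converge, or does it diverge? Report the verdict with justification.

D(0):
  [0, 1, -∞]
  [-6, 0, 3]
  [6, -18, 0]
D(1):
  [0, 1, -∞]
  [-6, 0, 3]
  [6, 7, 0]
Detection: at round 2, diagonal entry (3, 3) turns strictly positive.
Key observation: the cycle 3->1->2->3 has total weight 6 + 1 + 3, which is strictly positive.
Answer: DIVERGES — positive cycle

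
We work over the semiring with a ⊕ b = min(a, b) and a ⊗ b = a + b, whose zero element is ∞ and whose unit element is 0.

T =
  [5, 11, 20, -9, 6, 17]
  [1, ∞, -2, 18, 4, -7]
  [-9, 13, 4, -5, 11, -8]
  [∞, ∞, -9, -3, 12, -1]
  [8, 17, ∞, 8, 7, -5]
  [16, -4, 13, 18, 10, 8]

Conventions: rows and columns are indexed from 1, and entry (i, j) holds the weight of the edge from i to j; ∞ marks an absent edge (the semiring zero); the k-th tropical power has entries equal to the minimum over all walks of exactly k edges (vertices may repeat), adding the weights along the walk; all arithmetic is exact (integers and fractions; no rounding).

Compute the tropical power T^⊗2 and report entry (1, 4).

T^⊗2:
  [10, 13, -18, -12, 3, -10]
  [-11, -11, 2, -8, 3, -10]
  [-5, -12, -14, -18, -3, -6]
  [-18, -5, -12, -14, 2, -17]
  [11, -9, -1, -1, 5, 2]
  [-3, 4, -6, 7, 0, -11]
Key observation: the optimum is the walk 1->4->4, with weight (-9) + (-3) = -12.
Optimal value attained by: walk 1->4->4.
Answer: (T^⊗2)[1][4] = -12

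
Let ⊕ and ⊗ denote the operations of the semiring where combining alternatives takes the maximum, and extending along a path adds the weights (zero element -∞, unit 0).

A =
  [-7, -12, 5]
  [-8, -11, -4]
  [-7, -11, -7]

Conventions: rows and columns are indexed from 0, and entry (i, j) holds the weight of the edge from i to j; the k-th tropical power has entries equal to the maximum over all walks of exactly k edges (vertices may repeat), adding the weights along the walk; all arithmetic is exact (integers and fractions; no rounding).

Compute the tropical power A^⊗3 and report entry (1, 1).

A^⊗2:
  [-2, -6, -2]
  [-11, -15, -3]
  [-14, -18, -2]
A^⊗3:
  [-9, -13, 3]
  [-10, -14, -6]
  [-9, -13, -9]
Key observation: the optimum is the walk 1->0->2->1, with weight (-8) + 5 + (-11) = -14.
Optimal value attained by: walk 1->0->2->1.
Answer: (A^⊗3)[1][1] = -14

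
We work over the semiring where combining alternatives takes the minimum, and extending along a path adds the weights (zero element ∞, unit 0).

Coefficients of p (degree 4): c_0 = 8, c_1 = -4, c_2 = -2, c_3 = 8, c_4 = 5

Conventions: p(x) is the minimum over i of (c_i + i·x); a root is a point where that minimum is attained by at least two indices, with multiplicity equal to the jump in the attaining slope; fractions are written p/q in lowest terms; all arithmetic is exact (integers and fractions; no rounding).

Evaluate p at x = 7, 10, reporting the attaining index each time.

p(7) = min(8+0·7=8, -4+1·7=3, -2+2·7=12, 8+3·7=29, 5+4·7=33) = 3 (attained by i=1)
p(10) = min(8+0·10=8, -4+1·10=6, -2+2·10=18, 8+3·10=38, 5+4·10=45) = 6 (attained by i=1)
Answer: p(7) = 3; p(10) = 6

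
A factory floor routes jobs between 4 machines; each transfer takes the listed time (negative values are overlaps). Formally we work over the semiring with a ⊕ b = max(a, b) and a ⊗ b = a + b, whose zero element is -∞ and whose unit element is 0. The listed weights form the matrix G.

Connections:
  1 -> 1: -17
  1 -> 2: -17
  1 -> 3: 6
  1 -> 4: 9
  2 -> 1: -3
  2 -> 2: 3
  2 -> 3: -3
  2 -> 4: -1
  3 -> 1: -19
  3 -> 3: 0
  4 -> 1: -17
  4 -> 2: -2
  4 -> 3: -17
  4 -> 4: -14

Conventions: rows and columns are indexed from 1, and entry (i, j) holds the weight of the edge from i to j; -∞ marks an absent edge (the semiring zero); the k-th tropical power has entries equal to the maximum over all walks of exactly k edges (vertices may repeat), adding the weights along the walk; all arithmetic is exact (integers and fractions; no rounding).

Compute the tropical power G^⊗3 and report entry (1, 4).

G^⊗2:
  [-8, 7, 6, -5]
  [0, 6, 3, 6]
  [-19, -36, 0, -10]
  [-5, 1, -5, -3]
G^⊗3:
  [4, 10, 6, 6]
  [3, 9, 6, 9]
  [-19, -12, 0, -10]
  [-2, 4, 1, 4]
Key observation: the optimum is the walk 1->4->2->4, with weight 9 + (-2) + (-1) = 6.
Optimal value attained by: walk 1->4->2->4.
Answer: (G^⊗3)[1][4] = 6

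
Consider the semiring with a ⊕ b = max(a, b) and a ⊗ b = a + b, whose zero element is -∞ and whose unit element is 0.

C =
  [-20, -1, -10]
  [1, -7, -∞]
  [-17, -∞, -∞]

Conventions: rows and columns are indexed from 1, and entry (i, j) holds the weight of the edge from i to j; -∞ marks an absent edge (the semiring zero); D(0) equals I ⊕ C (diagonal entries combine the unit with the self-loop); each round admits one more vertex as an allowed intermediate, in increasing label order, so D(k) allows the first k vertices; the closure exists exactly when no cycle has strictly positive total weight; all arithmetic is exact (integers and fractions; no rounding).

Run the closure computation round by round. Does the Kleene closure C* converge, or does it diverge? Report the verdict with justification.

D(0):
  [0, -1, -10]
  [1, 0, -∞]
  [-17, -∞, 0]
D(1):
  [0, -1, -10]
  [1, 0, -9]
  [-17, -18, 0]
D(2):
  [0, -1, -10]
  [1, 0, -9]
  [-17, -18, 0]
D(3):
  [0, -1, -10]
  [1, 0, -9]
  [-17, -18, 0]
Key observation: every diagonal entry stays at the unit through all rounds, so no improving cycle exists.
Answer: CONVERGES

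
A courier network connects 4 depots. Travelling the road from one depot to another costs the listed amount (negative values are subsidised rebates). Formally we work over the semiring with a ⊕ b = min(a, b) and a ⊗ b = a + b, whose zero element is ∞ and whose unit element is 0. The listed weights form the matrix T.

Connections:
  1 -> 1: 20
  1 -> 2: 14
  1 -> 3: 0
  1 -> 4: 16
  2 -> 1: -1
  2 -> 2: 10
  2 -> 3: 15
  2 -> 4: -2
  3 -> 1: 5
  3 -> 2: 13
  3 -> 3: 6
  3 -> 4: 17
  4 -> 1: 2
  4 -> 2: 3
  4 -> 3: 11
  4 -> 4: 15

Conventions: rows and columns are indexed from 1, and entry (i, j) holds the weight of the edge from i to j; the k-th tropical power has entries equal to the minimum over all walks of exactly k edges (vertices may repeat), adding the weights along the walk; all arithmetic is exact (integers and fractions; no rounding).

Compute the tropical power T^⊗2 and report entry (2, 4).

T^⊗2:
  [5, 13, 6, 12]
  [0, 1, -1, 8]
  [11, 19, 5, 11]
  [2, 13, 2, 1]
Key observation: the optimum is the walk 2->2->4, with weight 10 + (-2) = 8.
Optimal value attained by: walk 2->2->4.
Answer: (T^⊗2)[2][4] = 8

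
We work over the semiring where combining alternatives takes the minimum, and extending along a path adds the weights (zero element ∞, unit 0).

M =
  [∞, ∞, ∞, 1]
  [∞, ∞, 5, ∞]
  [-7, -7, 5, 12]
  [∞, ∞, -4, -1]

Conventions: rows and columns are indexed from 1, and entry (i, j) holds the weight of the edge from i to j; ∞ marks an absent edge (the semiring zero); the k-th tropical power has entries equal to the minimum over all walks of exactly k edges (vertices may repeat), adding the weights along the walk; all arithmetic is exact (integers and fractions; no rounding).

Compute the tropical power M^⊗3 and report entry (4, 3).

M^⊗2:
  [∞, ∞, -3, 0]
  [-2, -2, 10, 17]
  [-2, -2, -2, -6]
  [-11, -11, -5, -2]
M^⊗3:
  [-10, -10, -4, -1]
  [3, 3, 3, -1]
  [-9, -9, -10, -7]
  [-12, -12, -6, -10]
Key observation: the optimum is the walk 4->3->2->3, with weight (-4) + (-7) + 5 = -6.
Optimal value attained by: walk 4->3->2->3.
Answer: (M^⊗3)[4][3] = -6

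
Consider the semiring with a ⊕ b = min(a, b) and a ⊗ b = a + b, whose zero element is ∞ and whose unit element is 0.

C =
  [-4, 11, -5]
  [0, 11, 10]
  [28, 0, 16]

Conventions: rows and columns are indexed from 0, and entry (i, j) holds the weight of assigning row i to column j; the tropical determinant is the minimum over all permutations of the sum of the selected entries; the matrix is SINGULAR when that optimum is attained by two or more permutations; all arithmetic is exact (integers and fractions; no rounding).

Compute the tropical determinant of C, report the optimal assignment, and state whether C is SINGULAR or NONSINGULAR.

σ = (0, 1, 2): (-4) + 11 + 16 = 23
σ = (0, 2, 1): (-4) + 10 + 0 = 6
σ = (1, 0, 2): 11 + 0 + 16 = 27
σ = (1, 2, 0): 11 + 10 + 28 = 49
σ = (2, 0, 1): (-5) + 0 + 0 = -5
σ = (2, 1, 0): (-5) + 11 + 28 = 34
Optimal value attained by: σ = (2, 0, 1).
Answer: det⊕(C) = -5; verdict: NONSINGULAR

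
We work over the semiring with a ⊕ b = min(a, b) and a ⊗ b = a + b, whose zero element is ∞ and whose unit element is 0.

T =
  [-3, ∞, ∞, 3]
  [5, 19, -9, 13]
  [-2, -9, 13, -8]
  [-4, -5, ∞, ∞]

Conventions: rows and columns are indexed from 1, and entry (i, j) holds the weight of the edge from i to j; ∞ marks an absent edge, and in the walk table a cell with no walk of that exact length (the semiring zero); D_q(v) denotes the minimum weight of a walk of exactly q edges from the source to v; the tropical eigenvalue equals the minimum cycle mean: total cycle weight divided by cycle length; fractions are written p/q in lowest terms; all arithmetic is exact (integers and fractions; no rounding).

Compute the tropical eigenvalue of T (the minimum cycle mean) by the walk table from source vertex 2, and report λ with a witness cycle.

q=0: [∞, 0, ∞, ∞]
q=1: [5, 19, -9, 13]
q=2: [-11, -18, 4, -17]
q=3: [-21, -22, -27, -8]
q=4: [-29, -36, -31, -35]
Optimal cycle mean attained by: cycle 2->3->2, total (-9) + (-9), length 2.
Answer: λ = -9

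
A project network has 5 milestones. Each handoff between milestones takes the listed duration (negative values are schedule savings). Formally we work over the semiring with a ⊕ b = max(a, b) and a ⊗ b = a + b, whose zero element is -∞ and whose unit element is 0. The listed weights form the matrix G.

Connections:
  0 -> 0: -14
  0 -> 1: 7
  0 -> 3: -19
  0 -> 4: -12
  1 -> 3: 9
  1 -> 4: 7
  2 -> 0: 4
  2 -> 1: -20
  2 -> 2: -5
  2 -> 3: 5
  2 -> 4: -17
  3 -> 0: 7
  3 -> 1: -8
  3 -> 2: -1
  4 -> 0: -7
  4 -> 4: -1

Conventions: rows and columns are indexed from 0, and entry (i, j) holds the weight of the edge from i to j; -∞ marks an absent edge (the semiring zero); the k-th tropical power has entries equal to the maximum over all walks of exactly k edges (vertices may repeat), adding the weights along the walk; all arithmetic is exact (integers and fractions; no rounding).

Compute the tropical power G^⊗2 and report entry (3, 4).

G^⊗2:
  [-12, -7, -20, 16, 14]
  [16, 1, 8, -∞, 6]
  [12, 11, 4, 0, -8]
  [3, 14, -6, 4, -1]
  [-8, 0, -∞, -26, -2]
Key observation: the optimum is the walk 3->1->4, with weight (-8) + 7 = -1.
Optimal value attained by: walk 3->1->4.
Answer: (G^⊗2)[3][4] = -1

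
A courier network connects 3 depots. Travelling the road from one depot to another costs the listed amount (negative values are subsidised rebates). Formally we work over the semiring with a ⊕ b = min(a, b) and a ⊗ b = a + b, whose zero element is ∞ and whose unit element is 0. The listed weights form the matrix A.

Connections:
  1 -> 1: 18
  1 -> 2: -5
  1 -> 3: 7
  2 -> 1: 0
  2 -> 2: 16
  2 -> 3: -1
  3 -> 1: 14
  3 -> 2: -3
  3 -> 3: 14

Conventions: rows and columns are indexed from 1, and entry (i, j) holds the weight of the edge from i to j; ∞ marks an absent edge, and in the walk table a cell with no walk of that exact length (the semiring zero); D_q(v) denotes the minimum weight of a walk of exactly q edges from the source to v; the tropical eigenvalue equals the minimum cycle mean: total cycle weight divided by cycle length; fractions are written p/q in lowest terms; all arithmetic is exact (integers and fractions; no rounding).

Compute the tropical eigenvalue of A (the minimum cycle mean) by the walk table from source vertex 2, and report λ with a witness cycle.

q=0: [∞, 0, ∞]
q=1: [0, 16, -1]
q=2: [13, -5, 7]
q=3: [-5, 4, -6]
Optimal cycle mean attained by: cycle 1->2->1, total (-5) + 0, length 2.
Answer: λ = -5/2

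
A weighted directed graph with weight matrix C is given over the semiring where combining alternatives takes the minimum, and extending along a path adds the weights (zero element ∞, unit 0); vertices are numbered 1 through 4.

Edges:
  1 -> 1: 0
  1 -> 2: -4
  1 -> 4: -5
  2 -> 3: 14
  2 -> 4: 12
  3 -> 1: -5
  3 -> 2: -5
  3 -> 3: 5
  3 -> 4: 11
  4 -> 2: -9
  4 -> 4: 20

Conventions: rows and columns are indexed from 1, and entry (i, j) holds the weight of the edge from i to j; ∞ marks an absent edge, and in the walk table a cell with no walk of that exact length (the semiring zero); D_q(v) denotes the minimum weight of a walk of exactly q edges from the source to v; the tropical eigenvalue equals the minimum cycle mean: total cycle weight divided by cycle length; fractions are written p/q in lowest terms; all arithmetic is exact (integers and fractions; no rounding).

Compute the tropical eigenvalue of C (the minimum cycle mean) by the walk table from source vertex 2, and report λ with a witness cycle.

q=0: [∞, 0, ∞, ∞]
q=1: [∞, ∞, 14, 12]
q=2: [9, 3, 19, 25]
q=3: [9, 5, 17, 4]
q=4: [9, -5, 19, 4]
Optimal cycle mean attained by: cycle 1->4->2->3->1, total (-5) + (-9) + 14 + (-5), length 4.
Answer: λ = -5/4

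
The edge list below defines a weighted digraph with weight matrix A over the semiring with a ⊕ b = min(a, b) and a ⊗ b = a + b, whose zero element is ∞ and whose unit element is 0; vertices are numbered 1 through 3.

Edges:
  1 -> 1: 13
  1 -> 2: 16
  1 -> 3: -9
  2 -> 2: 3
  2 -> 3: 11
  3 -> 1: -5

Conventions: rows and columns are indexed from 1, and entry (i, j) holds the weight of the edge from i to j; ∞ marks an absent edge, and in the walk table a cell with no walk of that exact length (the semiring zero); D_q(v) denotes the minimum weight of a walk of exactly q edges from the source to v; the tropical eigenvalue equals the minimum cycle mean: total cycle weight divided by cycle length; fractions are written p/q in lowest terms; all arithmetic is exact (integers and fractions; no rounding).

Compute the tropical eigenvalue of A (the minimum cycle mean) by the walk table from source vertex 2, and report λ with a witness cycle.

q=0: [∞, 0, ∞]
q=1: [∞, 3, 11]
q=2: [6, 6, 14]
q=3: [9, 9, -3]
Optimal cycle mean attained by: cycle 1->3->1, total (-9) + (-5), length 2.
Answer: λ = -7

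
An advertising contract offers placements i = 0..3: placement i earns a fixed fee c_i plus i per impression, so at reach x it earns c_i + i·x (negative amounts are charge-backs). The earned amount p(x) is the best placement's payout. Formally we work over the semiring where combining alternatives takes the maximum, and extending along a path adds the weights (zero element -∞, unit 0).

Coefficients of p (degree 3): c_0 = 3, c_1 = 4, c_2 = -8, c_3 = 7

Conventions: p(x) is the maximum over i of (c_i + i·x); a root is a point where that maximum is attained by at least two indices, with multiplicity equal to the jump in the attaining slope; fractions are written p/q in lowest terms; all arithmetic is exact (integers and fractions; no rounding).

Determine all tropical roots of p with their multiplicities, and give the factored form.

hull edge (i=0, c=3) to (i=3, c=7): slope 4/3, span 3
Factored form: p(x) = 7 ⊗ (x ⊕ (-4/3)) ⊗ (x ⊕ (-4/3)) ⊗ (x ⊕ (-4/3))
Answer: roots = -4/3 (mult 3)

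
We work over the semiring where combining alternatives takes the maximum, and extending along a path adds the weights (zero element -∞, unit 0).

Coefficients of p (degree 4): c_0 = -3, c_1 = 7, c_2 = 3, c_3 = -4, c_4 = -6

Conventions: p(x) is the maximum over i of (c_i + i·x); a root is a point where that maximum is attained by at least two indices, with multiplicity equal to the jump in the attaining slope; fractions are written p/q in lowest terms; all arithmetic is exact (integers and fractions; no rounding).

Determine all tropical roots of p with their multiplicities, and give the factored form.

hull edge (i=0, c=-3) to (i=1, c=7): slope 10, span 1
hull edge (i=1, c=7) to (i=2, c=3): slope -4, span 1
hull edge (i=2, c=3) to (i=4, c=-6): slope -9/2, span 2
Factored form: p(x) = -6 ⊗ (x ⊕ (-10)) ⊗ (x ⊕ 4) ⊗ (x ⊕ 9/2) ⊗ (x ⊕ 9/2)
Answer: roots = -10 (mult 1), 4 (mult 1), 9/2 (mult 2)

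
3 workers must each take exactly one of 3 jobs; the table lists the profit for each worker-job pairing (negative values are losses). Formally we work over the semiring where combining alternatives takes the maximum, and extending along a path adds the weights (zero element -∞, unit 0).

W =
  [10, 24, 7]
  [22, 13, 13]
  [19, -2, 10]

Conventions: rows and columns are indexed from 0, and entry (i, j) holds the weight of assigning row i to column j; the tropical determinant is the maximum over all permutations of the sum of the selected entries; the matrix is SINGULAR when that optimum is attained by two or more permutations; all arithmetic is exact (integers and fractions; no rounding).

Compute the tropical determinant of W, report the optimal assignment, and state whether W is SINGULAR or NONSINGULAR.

σ = (0, 1, 2): 10 + 13 + 10 = 33
σ = (0, 2, 1): 10 + 13 + (-2) = 21
σ = (1, 0, 2): 24 + 22 + 10 = 56
σ = (1, 2, 0): 24 + 13 + 19 = 56
σ = (2, 0, 1): 7 + 22 + (-2) = 27
σ = (2, 1, 0): 7 + 13 + 19 = 39
Optimal value attained by: σ = (1, 0, 2).
Answer: det⊕(W) = 56; verdict: SINGULAR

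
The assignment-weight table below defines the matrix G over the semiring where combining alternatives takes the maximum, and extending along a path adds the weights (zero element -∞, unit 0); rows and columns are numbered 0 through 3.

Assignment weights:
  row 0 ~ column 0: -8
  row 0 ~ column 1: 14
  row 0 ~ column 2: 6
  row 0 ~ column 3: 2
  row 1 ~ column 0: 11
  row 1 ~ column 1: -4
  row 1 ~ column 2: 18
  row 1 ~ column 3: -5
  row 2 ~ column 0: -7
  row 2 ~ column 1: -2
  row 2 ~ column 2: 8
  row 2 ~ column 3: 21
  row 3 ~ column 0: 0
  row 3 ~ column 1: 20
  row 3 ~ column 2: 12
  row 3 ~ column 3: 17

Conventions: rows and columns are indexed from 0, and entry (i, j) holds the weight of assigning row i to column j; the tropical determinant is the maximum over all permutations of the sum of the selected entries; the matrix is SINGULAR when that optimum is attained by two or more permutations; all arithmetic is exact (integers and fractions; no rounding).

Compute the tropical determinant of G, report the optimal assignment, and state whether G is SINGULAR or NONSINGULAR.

σ = (0, 1, 2, 3): (-8) + (-4) + 8 + 17 = 13
σ = (0, 1, 3, 2): (-8) + (-4) + 21 + 12 = 21
σ = (0, 2, 1, 3): (-8) + 18 + (-2) + 17 = 25
σ = (0, 2, 3, 1): (-8) + 18 + 21 + 20 = 51
σ = (0, 3, 1, 2): (-8) + (-5) + (-2) + 12 = -3
σ = (0, 3, 2, 1): (-8) + (-5) + 8 + 20 = 15
σ = (1, 0, 2, 3): 14 + 11 + 8 + 17 = 50
σ = (1, 0, 3, 2): 14 + 11 + 21 + 12 = 58
σ = (1, 2, 0, 3): 14 + 18 + (-7) + 17 = 42
σ = (1, 2, 3, 0): 14 + 18 + 21 + 0 = 53
σ = (1, 3, 0, 2): 14 + (-5) + (-7) + 12 = 14
σ = (1, 3, 2, 0): 14 + (-5) + 8 + 0 = 17
σ = (2, 0, 1, 3): 6 + 11 + (-2) + 17 = 32
σ = (2, 0, 3, 1): 6 + 11 + 21 + 20 = 58
σ = (2, 1, 0, 3): 6 + (-4) + (-7) + 17 = 12
σ = (2, 1, 3, 0): 6 + (-4) + 21 + 0 = 23
σ = (2, 3, 0, 1): 6 + (-5) + (-7) + 20 = 14
σ = (2, 3, 1, 0): 6 + (-5) + (-2) + 0 = -1
σ = (3, 0, 1, 2): 2 + 11 + (-2) + 12 = 23
σ = (3, 0, 2, 1): 2 + 11 + 8 + 20 = 41
σ = (3, 1, 0, 2): 2 + (-4) + (-7) + 12 = 3
σ = (3, 1, 2, 0): 2 + (-4) + 8 + 0 = 6
σ = (3, 2, 0, 1): 2 + 18 + (-7) + 20 = 33
σ = (3, 2, 1, 0): 2 + 18 + (-2) + 0 = 18
Optimal value attained by: σ = (1, 0, 3, 2).
Answer: det⊕(G) = 58; verdict: SINGULAR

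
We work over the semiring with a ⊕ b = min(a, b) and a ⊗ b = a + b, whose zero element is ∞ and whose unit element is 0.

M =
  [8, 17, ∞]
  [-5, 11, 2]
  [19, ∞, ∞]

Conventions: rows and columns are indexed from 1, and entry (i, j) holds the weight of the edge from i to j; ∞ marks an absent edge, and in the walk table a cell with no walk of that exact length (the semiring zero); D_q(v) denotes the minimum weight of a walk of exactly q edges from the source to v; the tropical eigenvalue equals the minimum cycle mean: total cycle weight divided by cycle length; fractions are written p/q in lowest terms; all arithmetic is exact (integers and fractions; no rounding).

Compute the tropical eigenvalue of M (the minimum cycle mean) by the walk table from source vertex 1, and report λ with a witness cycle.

q=0: [0, ∞, ∞]
q=1: [8, 17, ∞]
q=2: [12, 25, 19]
q=3: [20, 29, 27]
Optimal cycle mean attained by: cycle 1->2->1, total 17 + (-5), length 2.
Answer: λ = 6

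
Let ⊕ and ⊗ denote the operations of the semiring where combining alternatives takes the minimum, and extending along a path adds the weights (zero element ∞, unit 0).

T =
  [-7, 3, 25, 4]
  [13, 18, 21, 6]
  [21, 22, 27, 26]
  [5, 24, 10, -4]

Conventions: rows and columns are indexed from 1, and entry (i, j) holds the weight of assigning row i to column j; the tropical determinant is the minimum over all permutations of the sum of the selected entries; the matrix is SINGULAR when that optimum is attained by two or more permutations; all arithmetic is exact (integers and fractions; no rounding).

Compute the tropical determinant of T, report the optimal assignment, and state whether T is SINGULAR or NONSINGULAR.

σ = (1, 2, 3, 4): (-7) + 18 + 27 + (-4) = 34
σ = (1, 2, 4, 3): (-7) + 18 + 26 + 10 = 47
σ = (1, 3, 2, 4): (-7) + 21 + 22 + (-4) = 32
σ = (1, 3, 4, 2): (-7) + 21 + 26 + 24 = 64
σ = (1, 4, 2, 3): (-7) + 6 + 22 + 10 = 31
σ = (1, 4, 3, 2): (-7) + 6 + 27 + 24 = 50
σ = (2, 1, 3, 4): 3 + 13 + 27 + (-4) = 39
σ = (2, 1, 4, 3): 3 + 13 + 26 + 10 = 52
σ = (2, 3, 1, 4): 3 + 21 + 21 + (-4) = 41
σ = (2, 3, 4, 1): 3 + 21 + 26 + 5 = 55
σ = (2, 4, 1, 3): 3 + 6 + 21 + 10 = 40
σ = (2, 4, 3, 1): 3 + 6 + 27 + 5 = 41
σ = (3, 1, 2, 4): 25 + 13 + 22 + (-4) = 56
σ = (3, 1, 4, 2): 25 + 13 + 26 + 24 = 88
σ = (3, 2, 1, 4): 25 + 18 + 21 + (-4) = 60
σ = (3, 2, 4, 1): 25 + 18 + 26 + 5 = 74
σ = (3, 4, 1, 2): 25 + 6 + 21 + 24 = 76
σ = (3, 4, 2, 1): 25 + 6 + 22 + 5 = 58
σ = (4, 1, 2, 3): 4 + 13 + 22 + 10 = 49
σ = (4, 1, 3, 2): 4 + 13 + 27 + 24 = 68
σ = (4, 2, 1, 3): 4 + 18 + 21 + 10 = 53
σ = (4, 2, 3, 1): 4 + 18 + 27 + 5 = 54
σ = (4, 3, 1, 2): 4 + 21 + 21 + 24 = 70
σ = (4, 3, 2, 1): 4 + 21 + 22 + 5 = 52
Optimal value attained by: σ = (1, 4, 2, 3).
Answer: det⊕(T) = 31; verdict: NONSINGULAR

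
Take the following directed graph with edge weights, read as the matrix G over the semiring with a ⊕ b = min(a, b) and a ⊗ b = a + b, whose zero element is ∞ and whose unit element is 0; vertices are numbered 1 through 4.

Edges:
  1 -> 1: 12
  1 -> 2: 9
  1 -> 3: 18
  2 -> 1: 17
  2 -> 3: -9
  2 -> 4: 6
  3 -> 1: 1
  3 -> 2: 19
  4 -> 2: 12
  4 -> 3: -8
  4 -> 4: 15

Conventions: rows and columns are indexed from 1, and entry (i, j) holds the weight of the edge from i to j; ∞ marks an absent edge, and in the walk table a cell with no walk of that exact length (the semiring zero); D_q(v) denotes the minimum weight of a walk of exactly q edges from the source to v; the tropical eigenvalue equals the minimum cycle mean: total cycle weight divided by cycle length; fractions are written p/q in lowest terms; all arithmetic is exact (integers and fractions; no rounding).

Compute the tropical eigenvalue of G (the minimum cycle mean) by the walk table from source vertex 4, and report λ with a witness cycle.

q=0: [∞, ∞, ∞, 0]
q=1: [∞, 12, -8, 15]
q=2: [-7, 11, 3, 18]
q=3: [4, 2, 2, 17]
q=4: [3, 13, -7, 8]
Optimal cycle mean attained by: cycle 1->2->3->1, total 9 + (-9) + 1, length 3.
Answer: λ = 1/3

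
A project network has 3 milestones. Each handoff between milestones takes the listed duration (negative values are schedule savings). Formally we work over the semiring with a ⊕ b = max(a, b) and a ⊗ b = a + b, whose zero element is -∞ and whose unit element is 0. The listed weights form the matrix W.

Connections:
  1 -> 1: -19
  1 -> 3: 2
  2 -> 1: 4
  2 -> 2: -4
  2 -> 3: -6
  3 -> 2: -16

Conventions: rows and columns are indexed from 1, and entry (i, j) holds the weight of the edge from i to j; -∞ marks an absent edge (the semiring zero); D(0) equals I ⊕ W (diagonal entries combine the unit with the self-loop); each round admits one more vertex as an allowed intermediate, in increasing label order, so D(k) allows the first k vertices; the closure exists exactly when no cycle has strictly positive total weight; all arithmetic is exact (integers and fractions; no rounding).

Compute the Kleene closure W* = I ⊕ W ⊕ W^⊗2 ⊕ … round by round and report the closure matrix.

D(0):
  [0, -∞, 2]
  [4, 0, -6]
  [-∞, -16, 0]
D(1):
  [0, -∞, 2]
  [4, 0, 6]
  [-∞, -16, 0]
D(2):
  [0, -∞, 2]
  [4, 0, 6]
  [-12, -16, 0]
D(3):
  [0, -14, 2]
  [4, 0, 6]
  [-12, -16, 0]
Answer: W* = [[0, -14, 2], [4, 0, 6], [-12, -16, 0]]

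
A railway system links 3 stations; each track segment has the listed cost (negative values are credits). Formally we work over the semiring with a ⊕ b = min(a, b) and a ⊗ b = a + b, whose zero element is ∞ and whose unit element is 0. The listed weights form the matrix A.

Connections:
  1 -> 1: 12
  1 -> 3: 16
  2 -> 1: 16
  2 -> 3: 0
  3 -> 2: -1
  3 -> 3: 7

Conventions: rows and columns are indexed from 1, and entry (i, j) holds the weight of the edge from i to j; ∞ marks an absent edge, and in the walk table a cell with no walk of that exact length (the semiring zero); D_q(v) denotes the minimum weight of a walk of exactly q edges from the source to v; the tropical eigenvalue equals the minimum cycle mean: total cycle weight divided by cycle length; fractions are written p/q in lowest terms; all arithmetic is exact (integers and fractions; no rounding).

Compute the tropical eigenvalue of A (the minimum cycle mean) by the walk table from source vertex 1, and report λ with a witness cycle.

q=0: [0, ∞, ∞]
q=1: [12, ∞, 16]
q=2: [24, 15, 23]
q=3: [31, 22, 15]
Optimal cycle mean attained by: cycle 2->3->2, total 0 + (-1), length 2.
Answer: λ = -1/2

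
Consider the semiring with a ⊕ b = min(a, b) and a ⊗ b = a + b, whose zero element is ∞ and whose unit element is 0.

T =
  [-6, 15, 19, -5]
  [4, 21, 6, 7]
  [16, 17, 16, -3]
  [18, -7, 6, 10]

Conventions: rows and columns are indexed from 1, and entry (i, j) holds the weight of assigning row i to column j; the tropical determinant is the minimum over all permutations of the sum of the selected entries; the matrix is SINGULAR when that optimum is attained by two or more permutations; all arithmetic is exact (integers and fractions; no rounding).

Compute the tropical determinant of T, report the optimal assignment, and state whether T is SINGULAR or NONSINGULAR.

σ = (1, 2, 3, 4): (-6) + 21 + 16 + 10 = 41
σ = (1, 2, 4, 3): (-6) + 21 + (-3) + 6 = 18
σ = (1, 3, 2, 4): (-6) + 6 + 17 + 10 = 27
σ = (1, 3, 4, 2): (-6) + 6 + (-3) + (-7) = -10
σ = (1, 4, 2, 3): (-6) + 7 + 17 + 6 = 24
σ = (1, 4, 3, 2): (-6) + 7 + 16 + (-7) = 10
σ = (2, 1, 3, 4): 15 + 4 + 16 + 10 = 45
σ = (2, 1, 4, 3): 15 + 4 + (-3) + 6 = 22
σ = (2, 3, 1, 4): 15 + 6 + 16 + 10 = 47
σ = (2, 3, 4, 1): 15 + 6 + (-3) + 18 = 36
σ = (2, 4, 1, 3): 15 + 7 + 16 + 6 = 44
σ = (2, 4, 3, 1): 15 + 7 + 16 + 18 = 56
σ = (3, 1, 2, 4): 19 + 4 + 17 + 10 = 50
σ = (3, 1, 4, 2): 19 + 4 + (-3) + (-7) = 13
σ = (3, 2, 1, 4): 19 + 21 + 16 + 10 = 66
σ = (3, 2, 4, 1): 19 + 21 + (-3) + 18 = 55
σ = (3, 4, 1, 2): 19 + 7 + 16 + (-7) = 35
σ = (3, 4, 2, 1): 19 + 7 + 17 + 18 = 61
σ = (4, 1, 2, 3): (-5) + 4 + 17 + 6 = 22
σ = (4, 1, 3, 2): (-5) + 4 + 16 + (-7) = 8
σ = (4, 2, 1, 3): (-5) + 21 + 16 + 6 = 38
σ = (4, 2, 3, 1): (-5) + 21 + 16 + 18 = 50
σ = (4, 3, 1, 2): (-5) + 6 + 16 + (-7) = 10
σ = (4, 3, 2, 1): (-5) + 6 + 17 + 18 = 36
Optimal value attained by: σ = (1, 3, 4, 2).
Answer: det⊕(T) = -10; verdict: NONSINGULAR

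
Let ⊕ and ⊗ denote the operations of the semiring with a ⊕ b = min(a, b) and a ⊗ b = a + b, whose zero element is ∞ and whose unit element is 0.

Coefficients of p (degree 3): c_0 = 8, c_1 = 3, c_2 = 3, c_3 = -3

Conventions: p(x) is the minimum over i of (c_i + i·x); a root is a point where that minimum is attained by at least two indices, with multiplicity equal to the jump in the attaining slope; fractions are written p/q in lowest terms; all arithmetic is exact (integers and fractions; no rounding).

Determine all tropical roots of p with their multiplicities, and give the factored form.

hull edge (i=0, c=8) to (i=1, c=3): slope -5, span 1
hull edge (i=1, c=3) to (i=3, c=-3): slope -3, span 2
Factored form: p(x) = -3 ⊗ (x ⊕ 3) ⊗ (x ⊕ 3) ⊗ (x ⊕ 5)
Answer: roots = 3 (mult 2), 5 (mult 1)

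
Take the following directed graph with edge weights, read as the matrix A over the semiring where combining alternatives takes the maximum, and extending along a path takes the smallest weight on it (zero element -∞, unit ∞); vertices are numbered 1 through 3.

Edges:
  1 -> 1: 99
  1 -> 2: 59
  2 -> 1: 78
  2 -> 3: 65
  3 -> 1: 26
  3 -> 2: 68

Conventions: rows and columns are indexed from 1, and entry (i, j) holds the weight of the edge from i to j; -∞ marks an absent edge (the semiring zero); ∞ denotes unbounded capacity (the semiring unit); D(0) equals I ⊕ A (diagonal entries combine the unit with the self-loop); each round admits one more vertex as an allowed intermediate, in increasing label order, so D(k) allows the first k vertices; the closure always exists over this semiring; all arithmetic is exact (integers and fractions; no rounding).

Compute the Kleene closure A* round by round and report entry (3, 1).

D(0):
  [∞, 59, -∞]
  [78, ∞, 65]
  [26, 68, ∞]
D(1):
  [∞, 59, -∞]
  [78, ∞, 65]
  [26, 68, ∞]
D(2):
  [∞, 59, 59]
  [78, ∞, 65]
  [68, 68, ∞]
D(3):
  [∞, 59, 59]
  [78, ∞, 65]
  [68, 68, ∞]
Answer: A*[3][1] = 68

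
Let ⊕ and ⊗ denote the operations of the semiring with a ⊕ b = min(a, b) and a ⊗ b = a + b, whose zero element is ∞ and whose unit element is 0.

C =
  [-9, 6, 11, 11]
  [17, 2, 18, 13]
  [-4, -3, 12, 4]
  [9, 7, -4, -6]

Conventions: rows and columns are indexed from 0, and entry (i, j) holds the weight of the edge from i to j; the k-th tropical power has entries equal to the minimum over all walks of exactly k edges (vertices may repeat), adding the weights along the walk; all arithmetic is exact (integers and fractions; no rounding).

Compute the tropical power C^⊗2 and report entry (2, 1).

C^⊗2:
  [-18, -3, 2, 2]
  [8, 4, 9, 7]
  [-13, -1, 0, -2]
  [-8, -7, -10, -12]
Key observation: the optimum is the walk 2->1->1, with weight (-3) + 2 = -1.
Optimal value attained by: walk 2->1->1.
Answer: (C^⊗2)[2][1] = -1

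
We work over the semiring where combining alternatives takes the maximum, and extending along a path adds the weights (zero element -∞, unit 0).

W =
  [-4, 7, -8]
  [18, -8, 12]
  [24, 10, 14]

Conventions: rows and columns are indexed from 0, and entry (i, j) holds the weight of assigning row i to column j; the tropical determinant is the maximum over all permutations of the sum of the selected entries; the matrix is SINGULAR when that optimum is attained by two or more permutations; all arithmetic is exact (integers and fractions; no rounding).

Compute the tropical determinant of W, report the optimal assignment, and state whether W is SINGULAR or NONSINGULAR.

σ = (0, 1, 2): (-4) + (-8) + 14 = 2
σ = (0, 2, 1): (-4) + 12 + 10 = 18
σ = (1, 0, 2): 7 + 18 + 14 = 39
σ = (1, 2, 0): 7 + 12 + 24 = 43
σ = (2, 0, 1): (-8) + 18 + 10 = 20
σ = (2, 1, 0): (-8) + (-8) + 24 = 8
Optimal value attained by: σ = (1, 2, 0).
Answer: det⊕(W) = 43; verdict: NONSINGULAR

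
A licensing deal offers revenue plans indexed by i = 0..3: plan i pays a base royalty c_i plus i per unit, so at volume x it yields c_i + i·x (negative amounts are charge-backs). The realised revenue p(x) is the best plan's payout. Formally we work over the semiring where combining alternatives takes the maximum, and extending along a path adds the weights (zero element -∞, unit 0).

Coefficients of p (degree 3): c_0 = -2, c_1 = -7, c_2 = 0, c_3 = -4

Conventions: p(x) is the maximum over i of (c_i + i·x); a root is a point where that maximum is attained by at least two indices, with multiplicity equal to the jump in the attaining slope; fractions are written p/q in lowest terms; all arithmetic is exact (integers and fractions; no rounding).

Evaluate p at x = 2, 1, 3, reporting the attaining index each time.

p(2) = max(-2+0·2=-2, -7+1·2=-5, 0+2·2=4, -4+3·2=2) = 4 (attained by i=2)
p(1) = max(-2+0·1=-2, -7+1·1=-6, 0+2·1=2, -4+3·1=-1) = 2 (attained by i=2)
p(3) = max(-2+0·3=-2, -7+1·3=-4, 0+2·3=6, -4+3·3=5) = 6 (attained by i=2)
Answer: p(2) = 4; p(1) = 2; p(3) = 6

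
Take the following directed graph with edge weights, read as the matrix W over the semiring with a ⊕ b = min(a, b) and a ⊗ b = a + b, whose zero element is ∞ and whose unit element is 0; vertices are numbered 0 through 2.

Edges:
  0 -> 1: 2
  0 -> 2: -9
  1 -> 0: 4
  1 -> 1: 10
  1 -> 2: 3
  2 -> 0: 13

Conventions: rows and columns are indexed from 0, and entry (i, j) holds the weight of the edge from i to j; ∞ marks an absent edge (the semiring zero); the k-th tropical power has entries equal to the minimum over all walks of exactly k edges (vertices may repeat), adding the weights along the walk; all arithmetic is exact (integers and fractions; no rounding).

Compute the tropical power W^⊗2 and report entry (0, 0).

W^⊗2:
  [4, 12, 5]
  [14, 6, -5]
  [∞, 15, 4]
Key observation: the optimum is the walk 0->2->0, with weight (-9) + 13 = 4.
Optimal value attained by: walk 0->2->0.
Answer: (W^⊗2)[0][0] = 4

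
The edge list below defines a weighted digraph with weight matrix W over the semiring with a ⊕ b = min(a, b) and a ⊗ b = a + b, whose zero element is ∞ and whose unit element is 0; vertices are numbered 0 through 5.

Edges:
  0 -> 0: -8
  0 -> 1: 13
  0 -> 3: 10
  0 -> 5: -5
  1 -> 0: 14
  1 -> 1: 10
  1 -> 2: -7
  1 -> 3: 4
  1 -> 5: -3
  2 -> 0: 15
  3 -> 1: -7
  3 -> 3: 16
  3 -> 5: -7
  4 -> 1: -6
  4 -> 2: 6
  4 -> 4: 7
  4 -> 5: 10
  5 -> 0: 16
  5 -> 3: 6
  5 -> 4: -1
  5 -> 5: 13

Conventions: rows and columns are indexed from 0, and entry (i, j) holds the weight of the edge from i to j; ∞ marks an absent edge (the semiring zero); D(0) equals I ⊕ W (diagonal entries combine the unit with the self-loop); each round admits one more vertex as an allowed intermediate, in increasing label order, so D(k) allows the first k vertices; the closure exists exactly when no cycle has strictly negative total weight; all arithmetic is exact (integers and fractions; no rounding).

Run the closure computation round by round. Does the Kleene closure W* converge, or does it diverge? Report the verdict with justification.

Detection: at round 0, diagonal entry (0, 0) turns strictly negative.
Key observation: the cycle 0->0 has total weight (-8), which is strictly negative.
Answer: DIVERGES — negative cycle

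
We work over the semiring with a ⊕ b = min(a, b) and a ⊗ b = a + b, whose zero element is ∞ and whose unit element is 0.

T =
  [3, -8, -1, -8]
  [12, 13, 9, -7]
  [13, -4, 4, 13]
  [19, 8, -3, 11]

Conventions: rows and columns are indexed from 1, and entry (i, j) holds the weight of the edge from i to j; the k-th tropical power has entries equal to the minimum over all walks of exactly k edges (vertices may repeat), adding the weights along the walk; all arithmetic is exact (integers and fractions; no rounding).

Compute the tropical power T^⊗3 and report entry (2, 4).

T^⊗2:
  [4, -5, -11, -15]
  [12, 1, -10, 4]
  [8, 0, 5, -11]
  [10, -7, 1, 1]
T^⊗3:
  [2, -15, -18, -12]
  [3, -14, -6, -6]
  [8, -3, -14, -7]
  [5, -3, -2, -14]
Key observation: the optimum is the walk 2->4->2->4, with weight (-7) + 8 + (-7) = -6.
Optimal value attained by: walk 2->4->2->4.
Answer: (T^⊗3)[2][4] = -6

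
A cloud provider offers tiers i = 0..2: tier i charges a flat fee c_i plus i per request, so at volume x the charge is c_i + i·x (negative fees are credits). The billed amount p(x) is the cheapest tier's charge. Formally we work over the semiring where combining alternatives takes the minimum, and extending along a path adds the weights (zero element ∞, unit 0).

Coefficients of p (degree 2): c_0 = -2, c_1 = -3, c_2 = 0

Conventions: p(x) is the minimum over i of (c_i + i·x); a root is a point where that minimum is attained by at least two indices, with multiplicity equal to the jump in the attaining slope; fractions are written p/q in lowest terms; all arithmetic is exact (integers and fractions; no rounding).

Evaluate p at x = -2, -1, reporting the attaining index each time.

p(-2) = min(-2+0·(-2)=-2, -3+1·(-2)=-5, 0+2·(-2)=-4) = -5 (attained by i=1)
p(-1) = min(-2+0·(-1)=-2, -3+1·(-1)=-4, 0+2·(-1)=-2) = -4 (attained by i=1)
Answer: p(-2) = -5; p(-1) = -4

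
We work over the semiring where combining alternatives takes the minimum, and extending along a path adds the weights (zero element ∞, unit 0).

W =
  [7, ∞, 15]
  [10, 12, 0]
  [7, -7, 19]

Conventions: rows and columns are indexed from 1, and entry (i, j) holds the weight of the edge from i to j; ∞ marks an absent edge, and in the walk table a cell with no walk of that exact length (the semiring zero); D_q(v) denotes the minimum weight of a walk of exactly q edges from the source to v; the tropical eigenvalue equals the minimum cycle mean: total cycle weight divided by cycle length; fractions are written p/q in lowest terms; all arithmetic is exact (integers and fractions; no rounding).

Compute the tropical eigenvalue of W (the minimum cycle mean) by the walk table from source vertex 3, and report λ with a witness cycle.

q=0: [∞, ∞, 0]
q=1: [7, -7, 19]
q=2: [3, 5, -7]
q=3: [0, -14, 5]
Optimal cycle mean attained by: cycle 2->3->2, total 0 + (-7), length 2.
Answer: λ = -7/2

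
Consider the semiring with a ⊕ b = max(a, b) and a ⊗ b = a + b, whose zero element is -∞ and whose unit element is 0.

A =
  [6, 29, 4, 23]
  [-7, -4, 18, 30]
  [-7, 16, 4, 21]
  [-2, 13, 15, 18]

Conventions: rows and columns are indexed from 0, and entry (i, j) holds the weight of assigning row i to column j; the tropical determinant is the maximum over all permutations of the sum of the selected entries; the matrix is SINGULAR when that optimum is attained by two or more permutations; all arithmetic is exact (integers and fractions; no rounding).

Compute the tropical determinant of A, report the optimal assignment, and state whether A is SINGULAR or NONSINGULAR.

σ = (0, 1, 2, 3): 6 + (-4) + 4 + 18 = 24
σ = (0, 1, 3, 2): 6 + (-4) + 21 + 15 = 38
σ = (0, 2, 1, 3): 6 + 18 + 16 + 18 = 58
σ = (0, 2, 3, 1): 6 + 18 + 21 + 13 = 58
σ = (0, 3, 1, 2): 6 + 30 + 16 + 15 = 67
σ = (0, 3, 2, 1): 6 + 30 + 4 + 13 = 53
σ = (1, 0, 2, 3): 29 + (-7) + 4 + 18 = 44
σ = (1, 0, 3, 2): 29 + (-7) + 21 + 15 = 58
σ = (1, 2, 0, 3): 29 + 18 + (-7) + 18 = 58
σ = (1, 2, 3, 0): 29 + 18 + 21 + (-2) = 66
σ = (1, 3, 0, 2): 29 + 30 + (-7) + 15 = 67
σ = (1, 3, 2, 0): 29 + 30 + 4 + (-2) = 61
σ = (2, 0, 1, 3): 4 + (-7) + 16 + 18 = 31
σ = (2, 0, 3, 1): 4 + (-7) + 21 + 13 = 31
σ = (2, 1, 0, 3): 4 + (-4) + (-7) + 18 = 11
σ = (2, 1, 3, 0): 4 + (-4) + 21 + (-2) = 19
σ = (2, 3, 0, 1): 4 + 30 + (-7) + 13 = 40
σ = (2, 3, 1, 0): 4 + 30 + 16 + (-2) = 48
σ = (3, 0, 1, 2): 23 + (-7) + 16 + 15 = 47
σ = (3, 0, 2, 1): 23 + (-7) + 4 + 13 = 33
σ = (3, 1, 0, 2): 23 + (-4) + (-7) + 15 = 27
σ = (3, 1, 2, 0): 23 + (-4) + 4 + (-2) = 21
σ = (3, 2, 0, 1): 23 + 18 + (-7) + 13 = 47
σ = (3, 2, 1, 0): 23 + 18 + 16 + (-2) = 55
Optimal value attained by: σ = (0, 3, 1, 2).
Answer: det⊕(A) = 67; verdict: SINGULAR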